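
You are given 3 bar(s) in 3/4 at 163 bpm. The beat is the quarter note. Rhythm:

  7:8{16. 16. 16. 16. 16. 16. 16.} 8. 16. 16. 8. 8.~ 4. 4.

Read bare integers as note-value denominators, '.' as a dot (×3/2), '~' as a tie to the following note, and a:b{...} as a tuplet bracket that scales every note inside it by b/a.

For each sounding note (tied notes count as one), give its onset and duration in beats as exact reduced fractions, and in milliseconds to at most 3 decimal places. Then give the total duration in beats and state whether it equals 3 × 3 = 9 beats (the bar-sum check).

1) 0.0ms=0b +157.756ms=3/7b
2) 157.756ms=3/7b +157.756ms=3/7b
3) 315.513ms=6/7b +157.756ms=3/7b
4) 473.269ms=9/7b +157.756ms=3/7b
5) 631.025ms=12/7b +157.756ms=3/7b
6) 788.782ms=15/7b +157.756ms=3/7b
7) 946.538ms=18/7b +157.756ms=3/7b
8) 1104.294ms=3b +276.074ms=3/4b
9) 1380.368ms=15/4b +138.037ms=3/8b
10) 1518.405ms=33/8b +138.037ms=3/8b
11) 1656.442ms=9/2b +276.074ms=3/4b
12) 1932.515ms=21/4b +828.221ms=9/4b
13) 2760.736ms=15/2b +552.147ms=3/2b
Σ=9b of 9 (163bpm 3/4) — PASS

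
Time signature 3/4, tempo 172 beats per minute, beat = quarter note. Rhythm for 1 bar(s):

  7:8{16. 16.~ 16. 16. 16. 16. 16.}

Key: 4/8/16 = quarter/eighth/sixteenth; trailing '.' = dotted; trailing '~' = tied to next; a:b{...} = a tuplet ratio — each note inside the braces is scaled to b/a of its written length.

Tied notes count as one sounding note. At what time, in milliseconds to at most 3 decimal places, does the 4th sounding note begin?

note 4 onset = 12/7b = 598.007ms

1. 0.0ms @ 0 + 149.502ms (3/7)
2. 149.502ms @ 3/7 + 299.003ms (6/7)
3. 448.505ms @ 9/7 + 149.502ms (3/7)
4. 598.007ms @ 12/7 + 149.502ms (3/7)
5. 747.508ms @ 15/7 + 149.502ms (3/7)
6. 897.01ms @ 18/7 + 149.502ms (3/7)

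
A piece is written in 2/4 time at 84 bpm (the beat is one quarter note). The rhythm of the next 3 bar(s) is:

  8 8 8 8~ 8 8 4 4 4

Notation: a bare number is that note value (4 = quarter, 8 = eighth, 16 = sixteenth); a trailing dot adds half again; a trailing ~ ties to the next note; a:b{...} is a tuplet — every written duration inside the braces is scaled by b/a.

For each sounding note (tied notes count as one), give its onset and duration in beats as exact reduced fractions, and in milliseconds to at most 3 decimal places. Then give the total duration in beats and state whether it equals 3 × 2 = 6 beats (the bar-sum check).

1) 0.0ms=0b +357.143ms=1/2b
2) 357.143ms=1/2b +357.143ms=1/2b
3) 714.286ms=1b +357.143ms=1/2b
4) 1071.429ms=3/2b +714.286ms=1b
5) 1785.714ms=5/2b +357.143ms=1/2b
6) 2142.857ms=3b +714.286ms=1b
7) 2857.143ms=4b +714.286ms=1b
8) 3571.429ms=5b +714.286ms=1b
Σ=6b of 6 (84bpm 2/4) — PASS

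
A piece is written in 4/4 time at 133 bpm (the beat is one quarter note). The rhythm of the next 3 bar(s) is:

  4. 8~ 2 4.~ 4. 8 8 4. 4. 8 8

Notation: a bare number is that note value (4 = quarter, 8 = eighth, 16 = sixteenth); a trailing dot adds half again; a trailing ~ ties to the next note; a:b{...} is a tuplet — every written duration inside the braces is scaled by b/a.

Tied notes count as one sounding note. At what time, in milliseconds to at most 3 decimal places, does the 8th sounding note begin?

1. 0.0ms @ 0 + 676.692ms (3/2)
2. 676.692ms @ 3/2 + 1127.82ms (5/2)
3. 1804.511ms @ 4 + 1353.383ms (3)
4. 3157.895ms @ 7 + 225.564ms (1/2)
5. 3383.459ms @ 15/2 + 225.564ms (1/2)
6. 3609.023ms @ 8 + 676.692ms (3/2)
7. 4285.714ms @ 19/2 + 676.692ms (3/2)
8. 4962.406ms @ 11 + 225.564ms (1/2)
9. 5187.97ms @ 23/2 + 225.564ms (1/2)

note 8 onset = 11b = 4962.406ms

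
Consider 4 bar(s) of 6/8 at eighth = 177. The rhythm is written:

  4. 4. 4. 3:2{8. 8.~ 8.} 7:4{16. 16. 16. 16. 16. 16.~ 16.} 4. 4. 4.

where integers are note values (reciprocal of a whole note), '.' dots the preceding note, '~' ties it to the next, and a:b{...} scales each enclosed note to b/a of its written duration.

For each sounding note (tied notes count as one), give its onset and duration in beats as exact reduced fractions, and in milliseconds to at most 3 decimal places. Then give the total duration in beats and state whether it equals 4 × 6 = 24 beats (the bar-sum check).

1) 0.0ms=0b +1016.949ms=3b
2) 1016.949ms=3b +1016.949ms=3b
3) 2033.898ms=6b +1016.949ms=3b
4) 3050.847ms=9b +338.983ms=1b
5) 3389.831ms=10b +677.966ms=2b
6) 4067.797ms=12b +145.278ms=3/7b
7) 4213.075ms=87/7b +145.278ms=3/7b
8) 4358.354ms=90/7b +145.278ms=3/7b
9) 4503.632ms=93/7b +145.278ms=3/7b
10) 4648.91ms=96/7b +145.278ms=3/7b
11) 4794.189ms=99/7b +290.557ms=6/7b
12) 5084.746ms=15b +1016.949ms=3b
13) 6101.695ms=18b +1016.949ms=3b
14) 7118.644ms=21b +1016.949ms=3b
Σ=24b of 24 (177bpm 6/8) — PASS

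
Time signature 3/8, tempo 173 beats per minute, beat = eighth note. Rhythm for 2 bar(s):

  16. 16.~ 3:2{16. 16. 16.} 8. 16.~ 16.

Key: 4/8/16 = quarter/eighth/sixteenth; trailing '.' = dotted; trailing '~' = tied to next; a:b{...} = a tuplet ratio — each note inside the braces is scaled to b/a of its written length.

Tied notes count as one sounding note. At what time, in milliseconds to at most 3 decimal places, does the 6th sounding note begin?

note 6 onset = 9/2b = 1560.694ms

1. 0.0ms @ 0 + 260.116ms (3/4)
2. 260.116ms @ 3/4 + 433.526ms (5/4)
3. 693.642ms @ 2 + 173.41ms (1/2)
4. 867.052ms @ 5/2 + 173.41ms (1/2)
5. 1040.462ms @ 3 + 520.231ms (3/2)
6. 1560.694ms @ 9/2 + 520.231ms (3/2)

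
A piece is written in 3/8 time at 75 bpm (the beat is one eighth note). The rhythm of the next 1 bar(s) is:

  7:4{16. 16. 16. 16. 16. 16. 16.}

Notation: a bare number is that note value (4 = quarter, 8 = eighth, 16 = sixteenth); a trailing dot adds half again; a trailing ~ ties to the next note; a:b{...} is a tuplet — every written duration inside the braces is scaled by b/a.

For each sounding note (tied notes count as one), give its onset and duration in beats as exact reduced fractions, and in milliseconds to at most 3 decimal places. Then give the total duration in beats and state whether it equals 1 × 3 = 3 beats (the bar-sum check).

1) 0.0ms=0b +342.857ms=3/7b
2) 342.857ms=3/7b +342.857ms=3/7b
3) 685.714ms=6/7b +342.857ms=3/7b
4) 1028.571ms=9/7b +342.857ms=3/7b
5) 1371.429ms=12/7b +342.857ms=3/7b
6) 1714.286ms=15/7b +342.857ms=3/7b
7) 2057.143ms=18/7b +342.857ms=3/7b
Σ=3b of 3 (75bpm 3/8) — PASS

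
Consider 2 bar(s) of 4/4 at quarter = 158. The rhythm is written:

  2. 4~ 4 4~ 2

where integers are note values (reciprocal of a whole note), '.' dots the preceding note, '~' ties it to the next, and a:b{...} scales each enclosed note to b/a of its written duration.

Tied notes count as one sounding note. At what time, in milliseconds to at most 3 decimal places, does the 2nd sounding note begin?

1. 0.0ms @ 0 + 1139.241ms (3)
2. 1139.241ms @ 3 + 759.494ms (2)
3. 1898.734ms @ 5 + 1139.241ms (3)

note 2 onset = 3b = 1139.241ms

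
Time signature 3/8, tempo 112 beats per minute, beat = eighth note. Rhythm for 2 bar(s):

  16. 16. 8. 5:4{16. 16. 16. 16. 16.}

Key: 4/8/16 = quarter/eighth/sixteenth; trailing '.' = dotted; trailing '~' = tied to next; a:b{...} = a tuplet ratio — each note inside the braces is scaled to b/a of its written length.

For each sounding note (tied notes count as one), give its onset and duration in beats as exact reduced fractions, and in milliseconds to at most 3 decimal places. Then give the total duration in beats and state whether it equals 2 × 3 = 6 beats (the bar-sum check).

1) 0.0ms=0b +401.786ms=3/4b
2) 401.786ms=3/4b +401.786ms=3/4b
3) 803.571ms=3/2b +803.571ms=3/2b
4) 1607.143ms=3b +321.429ms=3/5b
5) 1928.571ms=18/5b +321.429ms=3/5b
6) 2250.0ms=21/5b +321.429ms=3/5b
7) 2571.429ms=24/5b +321.429ms=3/5b
8) 2892.857ms=27/5b +321.429ms=3/5b
Σ=6b of 6 (112bpm 3/8) — PASS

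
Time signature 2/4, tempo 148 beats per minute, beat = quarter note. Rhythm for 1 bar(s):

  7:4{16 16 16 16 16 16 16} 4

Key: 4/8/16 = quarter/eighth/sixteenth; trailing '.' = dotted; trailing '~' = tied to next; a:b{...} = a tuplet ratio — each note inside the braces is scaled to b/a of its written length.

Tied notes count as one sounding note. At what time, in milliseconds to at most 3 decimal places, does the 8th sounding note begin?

1. 0.0ms @ 0 + 57.915ms (1/7)
2. 57.915ms @ 1/7 + 57.915ms (1/7)
3. 115.83ms @ 2/7 + 57.915ms (1/7)
4. 173.745ms @ 3/7 + 57.915ms (1/7)
5. 231.66ms @ 4/7 + 57.915ms (1/7)
6. 289.575ms @ 5/7 + 57.915ms (1/7)
7. 347.49ms @ 6/7 + 57.915ms (1/7)
8. 405.405ms @ 1 + 405.405ms (1)

note 8 onset = 1b = 405.405ms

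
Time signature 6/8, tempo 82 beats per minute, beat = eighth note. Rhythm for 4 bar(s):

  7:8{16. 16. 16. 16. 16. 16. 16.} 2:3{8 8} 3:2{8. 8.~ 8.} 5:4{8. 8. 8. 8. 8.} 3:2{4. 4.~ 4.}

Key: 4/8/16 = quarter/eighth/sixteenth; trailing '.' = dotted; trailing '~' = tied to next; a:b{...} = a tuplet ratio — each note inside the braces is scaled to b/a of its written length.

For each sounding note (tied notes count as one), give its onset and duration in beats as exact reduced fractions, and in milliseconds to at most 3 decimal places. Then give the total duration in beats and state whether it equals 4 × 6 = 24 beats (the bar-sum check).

1) 0.0ms=0b +627.178ms=6/7b
2) 627.178ms=6/7b +627.178ms=6/7b
3) 1254.355ms=12/7b +627.178ms=6/7b
4) 1881.533ms=18/7b +627.178ms=6/7b
5) 2508.711ms=24/7b +627.178ms=6/7b
6) 3135.889ms=30/7b +627.178ms=6/7b
7) 3763.066ms=36/7b +627.178ms=6/7b
8) 4390.244ms=6b +1097.561ms=3/2b
9) 5487.805ms=15/2b +1097.561ms=3/2b
10) 6585.366ms=9b +731.707ms=1b
11) 7317.073ms=10b +1463.415ms=2b
12) 8780.488ms=12b +878.049ms=6/5b
13) 9658.537ms=66/5b +878.049ms=6/5b
14) 10536.585ms=72/5b +878.049ms=6/5b
15) 11414.634ms=78/5b +878.049ms=6/5b
16) 12292.683ms=84/5b +878.049ms=6/5b
17) 13170.732ms=18b +1463.415ms=2b
18) 14634.146ms=20b +2926.829ms=4b
Σ=24b of 24 (82bpm 6/8) — PASS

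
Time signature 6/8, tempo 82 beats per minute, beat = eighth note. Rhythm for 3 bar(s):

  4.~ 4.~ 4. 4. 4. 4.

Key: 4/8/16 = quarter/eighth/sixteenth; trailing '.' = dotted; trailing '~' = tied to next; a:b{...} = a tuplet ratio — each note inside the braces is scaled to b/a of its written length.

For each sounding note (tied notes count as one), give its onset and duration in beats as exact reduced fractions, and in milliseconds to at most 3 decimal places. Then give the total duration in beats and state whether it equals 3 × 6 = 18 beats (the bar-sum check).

1) 0.0ms=0b +6585.366ms=9b
2) 6585.366ms=9b +2195.122ms=3b
3) 8780.488ms=12b +2195.122ms=3b
4) 10975.61ms=15b +2195.122ms=3b
Σ=18b of 18 (82bpm 6/8) — PASS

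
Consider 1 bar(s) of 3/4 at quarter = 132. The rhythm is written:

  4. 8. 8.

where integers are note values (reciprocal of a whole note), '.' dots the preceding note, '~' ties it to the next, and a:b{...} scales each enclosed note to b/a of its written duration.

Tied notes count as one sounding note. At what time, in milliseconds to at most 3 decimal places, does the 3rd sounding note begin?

note 3 onset = 9/4b = 1022.727ms

1. 0.0ms @ 0 + 681.818ms (3/2)
2. 681.818ms @ 3/2 + 340.909ms (3/4)
3. 1022.727ms @ 9/4 + 340.909ms (3/4)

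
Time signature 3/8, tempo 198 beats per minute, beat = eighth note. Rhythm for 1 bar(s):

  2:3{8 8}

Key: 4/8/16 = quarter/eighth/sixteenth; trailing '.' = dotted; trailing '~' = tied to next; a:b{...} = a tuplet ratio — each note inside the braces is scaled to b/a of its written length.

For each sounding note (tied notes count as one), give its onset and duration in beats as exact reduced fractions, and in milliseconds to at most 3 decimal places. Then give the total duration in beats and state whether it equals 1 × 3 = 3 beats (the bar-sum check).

1) 0.0ms=0b +454.545ms=3/2b
2) 454.545ms=3/2b +454.545ms=3/2b
Σ=3b of 3 (198bpm 3/8) — PASS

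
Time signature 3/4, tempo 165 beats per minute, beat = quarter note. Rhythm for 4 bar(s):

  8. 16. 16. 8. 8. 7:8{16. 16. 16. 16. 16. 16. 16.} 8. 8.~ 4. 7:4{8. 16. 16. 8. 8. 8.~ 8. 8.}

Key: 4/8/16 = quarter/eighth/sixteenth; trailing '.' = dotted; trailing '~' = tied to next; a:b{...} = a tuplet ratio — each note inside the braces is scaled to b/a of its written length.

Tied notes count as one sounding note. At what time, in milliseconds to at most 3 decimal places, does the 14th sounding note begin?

1. 0.0ms @ 0 + 272.727ms (3/4)
2. 272.727ms @ 3/4 + 136.364ms (3/8)
3. 409.091ms @ 9/8 + 136.364ms (3/8)
4. 545.455ms @ 3/2 + 272.727ms (3/4)
5. 818.182ms @ 9/4 + 272.727ms (3/4)
6. 1090.909ms @ 3 + 155.844ms (3/7)
7. 1246.753ms @ 24/7 + 155.844ms (3/7)
8. 1402.597ms @ 27/7 + 155.844ms (3/7)
9. 1558.442ms @ 30/7 + 155.844ms (3/7)
10. 1714.286ms @ 33/7 + 155.844ms (3/7)
11. 1870.13ms @ 36/7 + 155.844ms (3/7)
12. 2025.974ms @ 39/7 + 155.844ms (3/7)
13. 2181.818ms @ 6 + 272.727ms (3/4)
14. 2454.545ms @ 27/4 + 818.182ms (9/4)
15. 3272.727ms @ 9 + 155.844ms (3/7)
16. 3428.571ms @ 66/7 + 77.922ms (3/14)
17. 3506.494ms @ 135/14 + 77.922ms (3/14)
18. 3584.416ms @ 69/7 + 155.844ms (3/7)
19. 3740.26ms @ 72/7 + 155.844ms (3/7)
20. 3896.104ms @ 75/7 + 311.688ms (6/7)
21. 4207.792ms @ 81/7 + 155.844ms (3/7)

note 14 onset = 27/4b = 2454.545ms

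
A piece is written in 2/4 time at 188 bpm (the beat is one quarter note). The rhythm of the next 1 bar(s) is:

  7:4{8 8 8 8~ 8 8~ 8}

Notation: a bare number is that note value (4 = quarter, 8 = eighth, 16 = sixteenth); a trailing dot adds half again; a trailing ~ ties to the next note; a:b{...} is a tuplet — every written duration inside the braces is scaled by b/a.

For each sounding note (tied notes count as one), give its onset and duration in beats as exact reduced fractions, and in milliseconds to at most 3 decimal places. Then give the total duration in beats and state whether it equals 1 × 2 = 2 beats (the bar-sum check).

1) 0.0ms=0b +91.185ms=2/7b
2) 91.185ms=2/7b +91.185ms=2/7b
3) 182.371ms=4/7b +91.185ms=2/7b
4) 273.556ms=6/7b +182.371ms=4/7b
5) 455.927ms=10/7b +182.371ms=4/7b
Σ=2b of 2 (188bpm 2/4) — PASS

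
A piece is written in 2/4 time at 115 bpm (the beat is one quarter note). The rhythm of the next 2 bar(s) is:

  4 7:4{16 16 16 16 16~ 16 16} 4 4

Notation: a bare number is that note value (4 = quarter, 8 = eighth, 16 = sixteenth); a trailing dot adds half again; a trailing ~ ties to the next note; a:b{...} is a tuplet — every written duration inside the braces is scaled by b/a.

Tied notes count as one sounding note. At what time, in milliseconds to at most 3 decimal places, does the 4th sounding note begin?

1. 0.0ms @ 0 + 521.739ms (1)
2. 521.739ms @ 1 + 74.534ms (1/7)
3. 596.273ms @ 8/7 + 74.534ms (1/7)
4. 670.807ms @ 9/7 + 74.534ms (1/7)
5. 745.342ms @ 10/7 + 74.534ms (1/7)
6. 819.876ms @ 11/7 + 149.068ms (2/7)
7. 968.944ms @ 13/7 + 74.534ms (1/7)
8. 1043.478ms @ 2 + 521.739ms (1)
9. 1565.217ms @ 3 + 521.739ms (1)

note 4 onset = 9/7b = 670.807ms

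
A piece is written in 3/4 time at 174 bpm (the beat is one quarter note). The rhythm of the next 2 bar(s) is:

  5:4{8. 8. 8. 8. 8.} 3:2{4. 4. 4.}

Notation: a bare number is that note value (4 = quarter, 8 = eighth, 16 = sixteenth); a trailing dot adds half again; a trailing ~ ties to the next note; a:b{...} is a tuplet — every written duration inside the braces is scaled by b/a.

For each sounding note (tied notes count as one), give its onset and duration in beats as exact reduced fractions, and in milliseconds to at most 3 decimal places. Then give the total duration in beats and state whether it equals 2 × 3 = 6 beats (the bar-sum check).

1) 0.0ms=0b +206.897ms=3/5b
2) 206.897ms=3/5b +206.897ms=3/5b
3) 413.793ms=6/5b +206.897ms=3/5b
4) 620.69ms=9/5b +206.897ms=3/5b
5) 827.586ms=12/5b +206.897ms=3/5b
6) 1034.483ms=3b +344.828ms=1b
7) 1379.31ms=4b +344.828ms=1b
8) 1724.138ms=5b +344.828ms=1b
Σ=6b of 6 (174bpm 3/4) — PASS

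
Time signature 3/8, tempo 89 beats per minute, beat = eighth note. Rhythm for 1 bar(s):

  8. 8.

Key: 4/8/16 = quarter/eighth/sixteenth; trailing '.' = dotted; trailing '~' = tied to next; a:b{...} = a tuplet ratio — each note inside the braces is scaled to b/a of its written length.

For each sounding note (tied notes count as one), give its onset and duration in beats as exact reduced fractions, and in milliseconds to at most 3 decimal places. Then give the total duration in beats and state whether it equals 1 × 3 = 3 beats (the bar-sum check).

1) 0.0ms=0b +1011.236ms=3/2b
2) 1011.236ms=3/2b +1011.236ms=3/2b
Σ=3b of 3 (89bpm 3/8) — PASS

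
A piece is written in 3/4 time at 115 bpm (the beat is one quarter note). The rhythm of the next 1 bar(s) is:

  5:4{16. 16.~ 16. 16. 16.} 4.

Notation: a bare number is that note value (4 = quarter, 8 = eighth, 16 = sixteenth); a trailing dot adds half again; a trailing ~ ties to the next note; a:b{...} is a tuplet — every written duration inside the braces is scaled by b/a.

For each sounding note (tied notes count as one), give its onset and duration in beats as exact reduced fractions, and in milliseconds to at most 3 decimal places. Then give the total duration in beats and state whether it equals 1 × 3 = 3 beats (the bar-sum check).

1) 0.0ms=0b +156.522ms=3/10b
2) 156.522ms=3/10b +313.043ms=3/5b
3) 469.565ms=9/10b +156.522ms=3/10b
4) 626.087ms=6/5b +156.522ms=3/10b
5) 782.609ms=3/2b +782.609ms=3/2b
Σ=3b of 3 (115bpm 3/4) — PASS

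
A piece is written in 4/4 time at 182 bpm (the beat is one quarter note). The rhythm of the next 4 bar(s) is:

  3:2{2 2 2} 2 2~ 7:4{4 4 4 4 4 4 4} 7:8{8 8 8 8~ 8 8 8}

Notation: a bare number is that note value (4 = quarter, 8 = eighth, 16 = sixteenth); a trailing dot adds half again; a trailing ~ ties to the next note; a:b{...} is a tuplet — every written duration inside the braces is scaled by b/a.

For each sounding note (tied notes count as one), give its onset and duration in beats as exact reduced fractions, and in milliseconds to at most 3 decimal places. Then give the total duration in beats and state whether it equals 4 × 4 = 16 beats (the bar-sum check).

1) 0.0ms=0b +439.56ms=4/3b
2) 439.56ms=4/3b +439.56ms=4/3b
3) 879.121ms=8/3b +439.56ms=4/3b
4) 1318.681ms=4b +659.341ms=2b
5) 1978.022ms=6b +847.724ms=18/7b
6) 2825.746ms=60/7b +188.383ms=4/7b
7) 3014.129ms=64/7b +188.383ms=4/7b
8) 3202.512ms=68/7b +188.383ms=4/7b
9) 3390.895ms=72/7b +188.383ms=4/7b
10) 3579.278ms=76/7b +188.383ms=4/7b
11) 3767.661ms=80/7b +188.383ms=4/7b
12) 3956.044ms=12b +188.383ms=4/7b
13) 4144.427ms=88/7b +188.383ms=4/7b
14) 4332.81ms=92/7b +188.383ms=4/7b
15) 4521.193ms=96/7b +376.766ms=8/7b
16) 4897.959ms=104/7b +188.383ms=4/7b
17) 5086.342ms=108/7b +188.383ms=4/7b
Σ=16b of 16 (182bpm 4/4) — PASS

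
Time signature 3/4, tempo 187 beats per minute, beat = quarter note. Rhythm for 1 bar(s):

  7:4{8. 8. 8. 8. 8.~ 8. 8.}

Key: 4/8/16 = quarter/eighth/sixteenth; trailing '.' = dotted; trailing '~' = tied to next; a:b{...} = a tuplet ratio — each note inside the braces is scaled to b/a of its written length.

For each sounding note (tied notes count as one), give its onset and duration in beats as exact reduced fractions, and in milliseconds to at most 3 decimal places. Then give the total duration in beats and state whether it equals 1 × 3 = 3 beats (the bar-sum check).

1) 0.0ms=0b +137.51ms=3/7b
2) 137.51ms=3/7b +137.51ms=3/7b
3) 275.019ms=6/7b +137.51ms=3/7b
4) 412.529ms=9/7b +137.51ms=3/7b
5) 550.038ms=12/7b +275.019ms=6/7b
6) 825.057ms=18/7b +137.51ms=3/7b
Σ=3b of 3 (187bpm 3/4) — PASS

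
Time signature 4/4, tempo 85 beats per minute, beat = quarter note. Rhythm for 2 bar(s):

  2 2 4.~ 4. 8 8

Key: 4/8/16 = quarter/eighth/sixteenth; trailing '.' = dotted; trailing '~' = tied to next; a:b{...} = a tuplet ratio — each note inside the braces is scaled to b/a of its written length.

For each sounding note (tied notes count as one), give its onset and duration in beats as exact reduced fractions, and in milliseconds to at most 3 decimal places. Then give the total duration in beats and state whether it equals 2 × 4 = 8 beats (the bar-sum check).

1) 0.0ms=0b +1411.765ms=2b
2) 1411.765ms=2b +1411.765ms=2b
3) 2823.529ms=4b +2117.647ms=3b
4) 4941.176ms=7b +352.941ms=1/2b
5) 5294.118ms=15/2b +352.941ms=1/2b
Σ=8b of 8 (85bpm 4/4) — PASS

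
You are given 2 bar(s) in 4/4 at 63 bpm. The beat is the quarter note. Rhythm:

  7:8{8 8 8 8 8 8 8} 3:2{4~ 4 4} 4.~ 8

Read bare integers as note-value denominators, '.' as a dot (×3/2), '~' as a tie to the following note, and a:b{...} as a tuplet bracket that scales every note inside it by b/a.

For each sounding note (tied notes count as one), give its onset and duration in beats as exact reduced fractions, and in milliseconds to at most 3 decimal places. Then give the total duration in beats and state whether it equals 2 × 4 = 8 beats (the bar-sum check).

1) 0.0ms=0b +544.218ms=4/7b
2) 544.218ms=4/7b +544.218ms=4/7b
3) 1088.435ms=8/7b +544.218ms=4/7b
4) 1632.653ms=12/7b +544.218ms=4/7b
5) 2176.871ms=16/7b +544.218ms=4/7b
6) 2721.088ms=20/7b +544.218ms=4/7b
7) 3265.306ms=24/7b +544.218ms=4/7b
8) 3809.524ms=4b +1269.841ms=4/3b
9) 5079.365ms=16/3b +634.921ms=2/3b
10) 5714.286ms=6b +1904.762ms=2b
Σ=8b of 8 (63bpm 4/4) — PASS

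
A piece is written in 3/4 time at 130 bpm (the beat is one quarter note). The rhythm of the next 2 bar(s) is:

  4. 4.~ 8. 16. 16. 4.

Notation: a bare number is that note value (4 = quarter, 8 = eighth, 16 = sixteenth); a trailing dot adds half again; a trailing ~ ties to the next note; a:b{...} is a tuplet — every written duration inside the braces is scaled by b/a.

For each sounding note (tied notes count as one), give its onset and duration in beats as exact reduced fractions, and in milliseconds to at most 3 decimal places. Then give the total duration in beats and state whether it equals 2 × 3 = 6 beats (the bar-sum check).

1) 0.0ms=0b +692.308ms=3/2b
2) 692.308ms=3/2b +1038.462ms=9/4b
3) 1730.769ms=15/4b +173.077ms=3/8b
4) 1903.846ms=33/8b +173.077ms=3/8b
5) 2076.923ms=9/2b +692.308ms=3/2b
Σ=6b of 6 (130bpm 3/4) — PASS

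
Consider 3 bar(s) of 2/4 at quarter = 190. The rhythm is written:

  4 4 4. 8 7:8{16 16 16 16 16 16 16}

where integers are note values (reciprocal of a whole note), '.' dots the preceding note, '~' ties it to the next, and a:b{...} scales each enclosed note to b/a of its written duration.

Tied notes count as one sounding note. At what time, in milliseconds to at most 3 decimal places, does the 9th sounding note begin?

note 9 onset = 36/7b = 1624.06ms

1. 0.0ms @ 0 + 315.789ms (1)
2. 315.789ms @ 1 + 315.789ms (1)
3. 631.579ms @ 2 + 473.684ms (3/2)
4. 1105.263ms @ 7/2 + 157.895ms (1/2)
5. 1263.158ms @ 4 + 90.226ms (2/7)
6. 1353.383ms @ 30/7 + 90.226ms (2/7)
7. 1443.609ms @ 32/7 + 90.226ms (2/7)
8. 1533.835ms @ 34/7 + 90.226ms (2/7)
9. 1624.06ms @ 36/7 + 90.226ms (2/7)
10. 1714.286ms @ 38/7 + 90.226ms (2/7)
11. 1804.511ms @ 40/7 + 90.226ms (2/7)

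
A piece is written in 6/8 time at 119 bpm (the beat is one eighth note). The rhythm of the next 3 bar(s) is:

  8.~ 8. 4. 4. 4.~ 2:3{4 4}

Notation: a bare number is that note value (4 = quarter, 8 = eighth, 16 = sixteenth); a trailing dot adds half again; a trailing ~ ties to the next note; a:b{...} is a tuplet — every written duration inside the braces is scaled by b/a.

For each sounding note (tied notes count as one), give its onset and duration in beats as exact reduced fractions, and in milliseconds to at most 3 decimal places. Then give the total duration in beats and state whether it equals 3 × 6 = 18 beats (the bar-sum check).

1) 0.0ms=0b +1512.605ms=3b
2) 1512.605ms=3b +1512.605ms=3b
3) 3025.21ms=6b +1512.605ms=3b
4) 4537.815ms=9b +3025.21ms=6b
5) 7563.025ms=15b +1512.605ms=3b
Σ=18b of 18 (119bpm 6/8) — PASS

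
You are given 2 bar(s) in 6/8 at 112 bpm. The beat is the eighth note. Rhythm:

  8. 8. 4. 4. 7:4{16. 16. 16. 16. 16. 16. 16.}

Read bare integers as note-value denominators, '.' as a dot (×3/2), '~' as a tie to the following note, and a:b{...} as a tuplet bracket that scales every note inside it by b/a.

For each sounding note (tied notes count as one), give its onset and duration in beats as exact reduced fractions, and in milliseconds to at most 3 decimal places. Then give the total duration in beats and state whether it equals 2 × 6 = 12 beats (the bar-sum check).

1) 0.0ms=0b +803.571ms=3/2b
2) 803.571ms=3/2b +803.571ms=3/2b
3) 1607.143ms=3b +1607.143ms=3b
4) 3214.286ms=6b +1607.143ms=3b
5) 4821.429ms=9b +229.592ms=3/7b
6) 5051.02ms=66/7b +229.592ms=3/7b
7) 5280.612ms=69/7b +229.592ms=3/7b
8) 5510.204ms=72/7b +229.592ms=3/7b
9) 5739.796ms=75/7b +229.592ms=3/7b
10) 5969.388ms=78/7b +229.592ms=3/7b
11) 6198.98ms=81/7b +229.592ms=3/7b
Σ=12b of 12 (112bpm 6/8) — PASS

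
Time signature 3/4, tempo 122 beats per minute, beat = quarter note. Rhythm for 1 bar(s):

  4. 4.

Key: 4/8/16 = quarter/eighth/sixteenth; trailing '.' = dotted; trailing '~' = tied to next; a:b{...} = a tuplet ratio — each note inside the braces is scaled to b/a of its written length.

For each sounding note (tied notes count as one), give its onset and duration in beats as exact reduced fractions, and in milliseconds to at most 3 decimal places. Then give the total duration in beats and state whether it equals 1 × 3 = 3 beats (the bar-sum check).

1) 0.0ms=0b +737.705ms=3/2b
2) 737.705ms=3/2b +737.705ms=3/2b
Σ=3b of 3 (122bpm 3/4) — PASS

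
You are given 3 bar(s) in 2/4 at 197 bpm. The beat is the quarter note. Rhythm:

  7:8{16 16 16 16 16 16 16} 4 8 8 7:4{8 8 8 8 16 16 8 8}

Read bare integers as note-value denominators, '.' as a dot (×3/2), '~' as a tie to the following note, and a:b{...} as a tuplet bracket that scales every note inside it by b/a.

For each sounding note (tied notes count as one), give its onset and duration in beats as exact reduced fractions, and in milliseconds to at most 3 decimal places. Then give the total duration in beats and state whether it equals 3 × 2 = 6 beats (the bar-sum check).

1) 0.0ms=0b +87.02ms=2/7b
2) 87.02ms=2/7b +87.02ms=2/7b
3) 174.039ms=4/7b +87.02ms=2/7b
4) 261.059ms=6/7b +87.02ms=2/7b
5) 348.078ms=8/7b +87.02ms=2/7b
6) 435.098ms=10/7b +87.02ms=2/7b
7) 522.117ms=12/7b +87.02ms=2/7b
8) 609.137ms=2b +304.569ms=1b
9) 913.706ms=3b +152.284ms=1/2b
10) 1065.99ms=7/2b +152.284ms=1/2b
11) 1218.274ms=4b +87.02ms=2/7b
12) 1305.294ms=30/7b +87.02ms=2/7b
13) 1392.313ms=32/7b +87.02ms=2/7b
14) 1479.333ms=34/7b +87.02ms=2/7b
15) 1566.352ms=36/7b +43.51ms=1/7b
16) 1609.862ms=37/7b +43.51ms=1/7b
17) 1653.372ms=38/7b +87.02ms=2/7b
18) 1740.392ms=40/7b +87.02ms=2/7b
Σ=6b of 6 (197bpm 2/4) — PASS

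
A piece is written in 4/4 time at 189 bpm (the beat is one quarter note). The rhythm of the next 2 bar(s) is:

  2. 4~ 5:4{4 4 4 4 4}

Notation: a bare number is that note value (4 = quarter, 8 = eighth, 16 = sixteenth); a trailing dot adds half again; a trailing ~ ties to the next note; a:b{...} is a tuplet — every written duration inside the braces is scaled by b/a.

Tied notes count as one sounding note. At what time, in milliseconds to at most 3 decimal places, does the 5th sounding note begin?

1. 0.0ms @ 0 + 952.381ms (3)
2. 952.381ms @ 3 + 571.429ms (9/5)
3. 1523.81ms @ 24/5 + 253.968ms (4/5)
4. 1777.778ms @ 28/5 + 253.968ms (4/5)
5. 2031.746ms @ 32/5 + 253.968ms (4/5)
6. 2285.714ms @ 36/5 + 253.968ms (4/5)

note 5 onset = 32/5b = 2031.746ms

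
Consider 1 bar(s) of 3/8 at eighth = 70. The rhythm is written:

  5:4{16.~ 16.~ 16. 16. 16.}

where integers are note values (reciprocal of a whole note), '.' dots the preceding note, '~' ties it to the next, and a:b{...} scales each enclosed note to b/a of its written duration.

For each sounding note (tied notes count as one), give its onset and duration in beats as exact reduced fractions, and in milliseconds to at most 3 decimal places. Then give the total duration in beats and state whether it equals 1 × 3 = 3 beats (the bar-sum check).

1) 0.0ms=0b +1542.857ms=9/5b
2) 1542.857ms=9/5b +514.286ms=3/5b
3) 2057.143ms=12/5b +514.286ms=3/5b
Σ=3b of 3 (70bpm 3/8) — PASS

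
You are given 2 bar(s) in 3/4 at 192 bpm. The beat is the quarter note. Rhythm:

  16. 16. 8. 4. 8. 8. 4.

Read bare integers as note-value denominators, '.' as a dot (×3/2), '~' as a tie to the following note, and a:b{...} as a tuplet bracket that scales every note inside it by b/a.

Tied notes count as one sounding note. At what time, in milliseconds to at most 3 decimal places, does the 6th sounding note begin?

1. 0.0ms @ 0 + 117.188ms (3/8)
2. 117.188ms @ 3/8 + 117.188ms (3/8)
3. 234.375ms @ 3/4 + 234.375ms (3/4)
4. 468.75ms @ 3/2 + 468.75ms (3/2)
5. 937.5ms @ 3 + 234.375ms (3/4)
6. 1171.875ms @ 15/4 + 234.375ms (3/4)
7. 1406.25ms @ 9/2 + 468.75ms (3/2)

note 6 onset = 15/4b = 1171.875ms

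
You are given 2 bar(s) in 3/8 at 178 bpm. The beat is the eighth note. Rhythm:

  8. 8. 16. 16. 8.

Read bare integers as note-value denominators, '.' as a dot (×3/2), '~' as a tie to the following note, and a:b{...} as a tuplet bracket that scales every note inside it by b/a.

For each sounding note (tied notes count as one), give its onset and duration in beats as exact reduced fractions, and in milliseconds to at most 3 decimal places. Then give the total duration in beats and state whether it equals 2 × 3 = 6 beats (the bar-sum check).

1) 0.0ms=0b +505.618ms=3/2b
2) 505.618ms=3/2b +505.618ms=3/2b
3) 1011.236ms=3b +252.809ms=3/4b
4) 1264.045ms=15/4b +252.809ms=3/4b
5) 1516.854ms=9/2b +505.618ms=3/2b
Σ=6b of 6 (178bpm 3/8) — PASS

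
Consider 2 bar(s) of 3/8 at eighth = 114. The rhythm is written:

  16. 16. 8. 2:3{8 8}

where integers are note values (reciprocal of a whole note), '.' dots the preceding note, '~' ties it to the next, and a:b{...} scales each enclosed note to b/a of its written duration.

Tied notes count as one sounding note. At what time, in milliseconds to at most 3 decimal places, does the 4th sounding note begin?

1. 0.0ms @ 0 + 394.737ms (3/4)
2. 394.737ms @ 3/4 + 394.737ms (3/4)
3. 789.474ms @ 3/2 + 789.474ms (3/2)
4. 1578.947ms @ 3 + 789.474ms (3/2)
5. 2368.421ms @ 9/2 + 789.474ms (3/2)

note 4 onset = 3b = 1578.947ms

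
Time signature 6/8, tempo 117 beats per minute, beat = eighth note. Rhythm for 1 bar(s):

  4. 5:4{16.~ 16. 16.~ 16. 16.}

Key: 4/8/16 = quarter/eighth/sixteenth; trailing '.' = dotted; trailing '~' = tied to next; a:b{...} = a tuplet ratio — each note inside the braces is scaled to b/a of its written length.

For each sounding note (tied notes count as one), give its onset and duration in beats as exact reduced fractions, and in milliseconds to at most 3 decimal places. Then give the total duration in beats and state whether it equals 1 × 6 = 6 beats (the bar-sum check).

1) 0.0ms=0b +1538.462ms=3b
2) 1538.462ms=3b +615.385ms=6/5b
3) 2153.846ms=21/5b +615.385ms=6/5b
4) 2769.231ms=27/5b +307.692ms=3/5b
Σ=6b of 6 (117bpm 6/8) — PASS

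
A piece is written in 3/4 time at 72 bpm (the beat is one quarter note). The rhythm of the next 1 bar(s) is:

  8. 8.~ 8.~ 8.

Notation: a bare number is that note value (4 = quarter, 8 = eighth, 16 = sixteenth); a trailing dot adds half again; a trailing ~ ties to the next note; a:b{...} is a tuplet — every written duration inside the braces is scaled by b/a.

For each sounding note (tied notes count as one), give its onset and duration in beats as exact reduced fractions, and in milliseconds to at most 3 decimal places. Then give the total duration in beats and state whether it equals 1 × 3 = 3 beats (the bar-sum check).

1) 0.0ms=0b +625.0ms=3/4b
2) 625.0ms=3/4b +1875.0ms=9/4b
Σ=3b of 3 (72bpm 3/4) — PASS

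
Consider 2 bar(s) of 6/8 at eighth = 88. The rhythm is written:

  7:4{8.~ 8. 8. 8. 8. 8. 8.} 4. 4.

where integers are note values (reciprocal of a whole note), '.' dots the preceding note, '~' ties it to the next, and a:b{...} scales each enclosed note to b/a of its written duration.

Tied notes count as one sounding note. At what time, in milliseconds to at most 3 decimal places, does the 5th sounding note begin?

note 5 onset = 30/7b = 2922.078ms

1. 0.0ms @ 0 + 1168.831ms (12/7)
2. 1168.831ms @ 12/7 + 584.416ms (6/7)
3. 1753.247ms @ 18/7 + 584.416ms (6/7)
4. 2337.662ms @ 24/7 + 584.416ms (6/7)
5. 2922.078ms @ 30/7 + 584.416ms (6/7)
6. 3506.494ms @ 36/7 + 584.416ms (6/7)
7. 4090.909ms @ 6 + 2045.455ms (3)
8. 6136.364ms @ 9 + 2045.455ms (3)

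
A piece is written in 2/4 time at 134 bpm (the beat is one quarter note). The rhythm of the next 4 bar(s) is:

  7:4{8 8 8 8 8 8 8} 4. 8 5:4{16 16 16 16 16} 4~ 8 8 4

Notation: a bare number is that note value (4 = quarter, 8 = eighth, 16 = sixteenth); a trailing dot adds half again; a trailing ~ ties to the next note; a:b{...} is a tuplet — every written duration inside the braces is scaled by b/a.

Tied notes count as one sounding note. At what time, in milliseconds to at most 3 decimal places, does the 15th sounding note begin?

1. 0.0ms @ 0 + 127.932ms (2/7)
2. 127.932ms @ 2/7 + 127.932ms (2/7)
3. 255.864ms @ 4/7 + 127.932ms (2/7)
4. 383.795ms @ 6/7 + 127.932ms (2/7)
5. 511.727ms @ 8/7 + 127.932ms (2/7)
6. 639.659ms @ 10/7 + 127.932ms (2/7)
7. 767.591ms @ 12/7 + 127.932ms (2/7)
8. 895.522ms @ 2 + 671.642ms (3/2)
9. 1567.164ms @ 7/2 + 223.881ms (1/2)
10. 1791.045ms @ 4 + 89.552ms (1/5)
11. 1880.597ms @ 21/5 + 89.552ms (1/5)
12. 1970.149ms @ 22/5 + 89.552ms (1/5)
13. 2059.701ms @ 23/5 + 89.552ms (1/5)
14. 2149.254ms @ 24/5 + 89.552ms (1/5)
15. 2238.806ms @ 5 + 671.642ms (3/2)
16. 2910.448ms @ 13/2 + 223.881ms (1/2)
17. 3134.328ms @ 7 + 447.761ms (1)

note 15 onset = 5b = 2238.806ms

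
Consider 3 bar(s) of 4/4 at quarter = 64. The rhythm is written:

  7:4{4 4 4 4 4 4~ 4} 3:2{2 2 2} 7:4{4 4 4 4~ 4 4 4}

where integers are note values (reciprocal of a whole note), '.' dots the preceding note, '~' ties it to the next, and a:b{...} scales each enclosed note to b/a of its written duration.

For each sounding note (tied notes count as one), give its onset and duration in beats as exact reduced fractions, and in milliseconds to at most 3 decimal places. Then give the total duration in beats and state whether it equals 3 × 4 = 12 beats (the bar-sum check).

1) 0.0ms=0b +535.714ms=4/7b
2) 535.714ms=4/7b +535.714ms=4/7b
3) 1071.429ms=8/7b +535.714ms=4/7b
4) 1607.143ms=12/7b +535.714ms=4/7b
5) 2142.857ms=16/7b +535.714ms=4/7b
6) 2678.571ms=20/7b +1071.429ms=8/7b
7) 3750.0ms=4b +1250.0ms=4/3b
8) 5000.0ms=16/3b +1250.0ms=4/3b
9) 6250.0ms=20/3b +1250.0ms=4/3b
10) 7500.0ms=8b +535.714ms=4/7b
11) 8035.714ms=60/7b +535.714ms=4/7b
12) 8571.429ms=64/7b +535.714ms=4/7b
13) 9107.143ms=68/7b +1071.429ms=8/7b
14) 10178.571ms=76/7b +535.714ms=4/7b
15) 10714.286ms=80/7b +535.714ms=4/7b
Σ=12b of 12 (64bpm 4/4) — PASS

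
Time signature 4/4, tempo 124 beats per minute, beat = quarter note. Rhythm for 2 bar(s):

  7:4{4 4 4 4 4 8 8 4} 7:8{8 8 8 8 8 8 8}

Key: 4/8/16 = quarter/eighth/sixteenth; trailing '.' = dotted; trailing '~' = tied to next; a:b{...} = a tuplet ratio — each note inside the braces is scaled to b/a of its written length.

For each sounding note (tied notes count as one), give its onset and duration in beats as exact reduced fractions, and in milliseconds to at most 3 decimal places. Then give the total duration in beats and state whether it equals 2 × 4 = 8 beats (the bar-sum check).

1) 0.0ms=0b +276.498ms=4/7b
2) 276.498ms=4/7b +276.498ms=4/7b
3) 552.995ms=8/7b +276.498ms=4/7b
4) 829.493ms=12/7b +276.498ms=4/7b
5) 1105.991ms=16/7b +276.498ms=4/7b
6) 1382.488ms=20/7b +138.249ms=2/7b
7) 1520.737ms=22/7b +138.249ms=2/7b
8) 1658.986ms=24/7b +276.498ms=4/7b
9) 1935.484ms=4b +276.498ms=4/7b
10) 2211.982ms=32/7b +276.498ms=4/7b
11) 2488.479ms=36/7b +276.498ms=4/7b
12) 2764.977ms=40/7b +276.498ms=4/7b
13) 3041.475ms=44/7b +276.498ms=4/7b
14) 3317.972ms=48/7b +276.498ms=4/7b
15) 3594.47ms=52/7b +276.498ms=4/7b
Σ=8b of 8 (124bpm 4/4) — PASS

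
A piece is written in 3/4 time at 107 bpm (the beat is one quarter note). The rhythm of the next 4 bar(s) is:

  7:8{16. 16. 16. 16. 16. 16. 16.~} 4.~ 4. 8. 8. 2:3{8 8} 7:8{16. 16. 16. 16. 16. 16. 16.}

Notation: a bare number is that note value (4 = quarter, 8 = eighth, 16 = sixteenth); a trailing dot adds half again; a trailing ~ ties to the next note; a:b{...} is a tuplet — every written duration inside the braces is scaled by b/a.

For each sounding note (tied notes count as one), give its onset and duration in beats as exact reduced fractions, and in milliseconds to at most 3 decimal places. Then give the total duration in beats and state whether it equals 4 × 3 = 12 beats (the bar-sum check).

1) 0.0ms=0b +240.32ms=3/7b
2) 240.32ms=3/7b +240.32ms=3/7b
3) 480.641ms=6/7b +240.32ms=3/7b
4) 720.961ms=9/7b +240.32ms=3/7b
5) 961.282ms=12/7b +240.32ms=3/7b
6) 1201.602ms=15/7b +240.32ms=3/7b
7) 1441.923ms=18/7b +1922.563ms=24/7b
8) 3364.486ms=6b +420.561ms=3/4b
9) 3785.047ms=27/4b +420.561ms=3/4b
10) 4205.607ms=15/2b +420.561ms=3/4b
11) 4626.168ms=33/4b +420.561ms=3/4b
12) 5046.729ms=9b +240.32ms=3/7b
13) 5287.049ms=66/7b +240.32ms=3/7b
14) 5527.37ms=69/7b +240.32ms=3/7b
15) 5767.69ms=72/7b +240.32ms=3/7b
16) 6008.011ms=75/7b +240.32ms=3/7b
17) 6248.331ms=78/7b +240.32ms=3/7b
18) 6488.652ms=81/7b +240.32ms=3/7b
Σ=12b of 12 (107bpm 3/4) — PASS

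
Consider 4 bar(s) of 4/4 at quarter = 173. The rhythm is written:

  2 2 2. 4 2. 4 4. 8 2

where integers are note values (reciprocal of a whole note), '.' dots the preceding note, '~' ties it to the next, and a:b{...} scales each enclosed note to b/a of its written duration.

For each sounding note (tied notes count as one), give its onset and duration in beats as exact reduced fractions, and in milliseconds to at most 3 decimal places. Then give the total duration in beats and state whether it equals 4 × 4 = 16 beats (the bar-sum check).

1) 0.0ms=0b +693.642ms=2b
2) 693.642ms=2b +693.642ms=2b
3) 1387.283ms=4b +1040.462ms=3b
4) 2427.746ms=7b +346.821ms=1b
5) 2774.566ms=8b +1040.462ms=3b
6) 3815.029ms=11b +346.821ms=1b
7) 4161.85ms=12b +520.231ms=3/2b
8) 4682.081ms=27/2b +173.41ms=1/2b
9) 4855.491ms=14b +693.642ms=2b
Σ=16b of 16 (173bpm 4/4) — PASS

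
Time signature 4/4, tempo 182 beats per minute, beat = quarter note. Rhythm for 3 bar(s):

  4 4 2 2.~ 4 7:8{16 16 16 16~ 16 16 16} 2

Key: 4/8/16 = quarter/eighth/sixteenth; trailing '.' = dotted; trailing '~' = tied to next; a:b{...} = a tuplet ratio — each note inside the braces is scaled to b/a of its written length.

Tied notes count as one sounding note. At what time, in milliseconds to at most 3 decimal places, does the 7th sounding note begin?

note 7 onset = 60/7b = 2825.746ms

1. 0.0ms @ 0 + 329.67ms (1)
2. 329.67ms @ 1 + 329.67ms (1)
3. 659.341ms @ 2 + 659.341ms (2)
4. 1318.681ms @ 4 + 1318.681ms (4)
5. 2637.363ms @ 8 + 94.192ms (2/7)
6. 2731.554ms @ 58/7 + 94.192ms (2/7)
7. 2825.746ms @ 60/7 + 94.192ms (2/7)
8. 2919.937ms @ 62/7 + 188.383ms (4/7)
9. 3108.32ms @ 66/7 + 94.192ms (2/7)
10. 3202.512ms @ 68/7 + 94.192ms (2/7)
11. 3296.703ms @ 10 + 659.341ms (2)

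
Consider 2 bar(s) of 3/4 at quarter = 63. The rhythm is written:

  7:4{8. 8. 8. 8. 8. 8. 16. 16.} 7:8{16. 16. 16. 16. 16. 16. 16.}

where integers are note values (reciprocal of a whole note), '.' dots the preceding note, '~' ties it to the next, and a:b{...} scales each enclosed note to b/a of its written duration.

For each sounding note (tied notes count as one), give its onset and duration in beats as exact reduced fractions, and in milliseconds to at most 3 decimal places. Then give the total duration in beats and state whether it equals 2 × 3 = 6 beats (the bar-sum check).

1) 0.0ms=0b +408.163ms=3/7b
2) 408.163ms=3/7b +408.163ms=3/7b
3) 816.327ms=6/7b +408.163ms=3/7b
4) 1224.49ms=9/7b +408.163ms=3/7b
5) 1632.653ms=12/7b +408.163ms=3/7b
6) 2040.816ms=15/7b +408.163ms=3/7b
7) 2448.98ms=18/7b +204.082ms=3/14b
8) 2653.061ms=39/14b +204.082ms=3/14b
9) 2857.143ms=3b +408.163ms=3/7b
10) 3265.306ms=24/7b +408.163ms=3/7b
11) 3673.469ms=27/7b +408.163ms=3/7b
12) 4081.633ms=30/7b +408.163ms=3/7b
13) 4489.796ms=33/7b +408.163ms=3/7b
14) 4897.959ms=36/7b +408.163ms=3/7b
15) 5306.122ms=39/7b +408.163ms=3/7b
Σ=6b of 6 (63bpm 3/4) — PASS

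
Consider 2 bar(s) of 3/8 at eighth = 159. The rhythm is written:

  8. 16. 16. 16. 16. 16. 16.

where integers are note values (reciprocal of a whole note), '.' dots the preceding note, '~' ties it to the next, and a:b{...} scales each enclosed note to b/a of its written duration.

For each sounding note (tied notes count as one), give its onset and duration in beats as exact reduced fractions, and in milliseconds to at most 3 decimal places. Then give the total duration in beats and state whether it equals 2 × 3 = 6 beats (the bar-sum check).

1) 0.0ms=0b +566.038ms=3/2b
2) 566.038ms=3/2b +283.019ms=3/4b
3) 849.057ms=9/4b +283.019ms=3/4b
4) 1132.075ms=3b +283.019ms=3/4b
5) 1415.094ms=15/4b +283.019ms=3/4b
6) 1698.113ms=9/2b +283.019ms=3/4b
7) 1981.132ms=21/4b +283.019ms=3/4b
Σ=6b of 6 (159bpm 3/8) — PASS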